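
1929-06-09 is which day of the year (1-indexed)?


Date: June 9, 1929
Days in months 1 through 5: 151
Plus 9 days in June

Day of year: 160


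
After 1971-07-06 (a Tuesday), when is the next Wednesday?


Current: Tuesday
Target: Wednesday
Days ahead: 1

Next Wednesday: 1971-07-07


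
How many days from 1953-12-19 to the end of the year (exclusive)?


Day of year: 353 of 365
Remaining = 365 - 353

12 days


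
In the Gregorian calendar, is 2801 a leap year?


Gregorian leap year rule: divisible by 4, but not by 100, unless also by 400.
2801 is not divisible by 4 -> not a leap year

No


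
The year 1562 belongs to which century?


Century = (year - 1) // 100 + 1
= (1562 - 1) // 100 + 1
= 1561 // 100 + 1
= 15 + 1

16th century


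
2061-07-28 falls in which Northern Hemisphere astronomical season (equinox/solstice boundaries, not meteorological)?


Date: July 28
Astronomical Summer (approx.; exact equinox/solstice day varies by year): June 21 to September 21
July 28 falls within the Summer window

Summer


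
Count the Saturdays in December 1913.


December 1913 has 31 days
Anchor: Jan 1, 1913. With p = 1913 - 1 = 1912: (p + p//4 - p//100 + p//400) mod 7 = (1912 + 478 - 19 + 4) mod 7 = 2375 mod 7 = 2 -> Wednesday (Mon=0 ... Sun=6)
Days before December (Jan-Nov): 334; December 1 index = (2 + 334) mod 7 = 0 -> Monday
First Saturday is December 6
Saturdays: 6, 13, 20, 27

4 Saturdays


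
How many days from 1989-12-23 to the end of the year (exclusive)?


Day of year: 357 of 365
Remaining = 365 - 357

8 days


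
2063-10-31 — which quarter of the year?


Month: October (month 10)
Q1: Jan-Mar, Q2: Apr-Jun, Q3: Jul-Sep, Q4: Oct-Dec

Q4


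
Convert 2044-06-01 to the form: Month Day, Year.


ISO 2044-06-01 parses as year=2044, month=06, day=01
Month 6 -> June

June 1, 2044


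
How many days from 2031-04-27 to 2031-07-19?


From 2031-04-27 to 2031-07-19
2031-04-27: days before April = 31 + 28 + 31 = 90 (2031 is not a leap year); day of year = 90 + 27 = 117
2031-07-19: days before July = 31 + 28 + 31 + 30 + 31 + 30 = 181 (2031 is not a leap year); day of year = 181 + 19 = 200
Same year: 200 - 117 = 83

83 days


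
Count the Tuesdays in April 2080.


April 2080 has 30 days
Anchor: Jan 1, 2080. With p = 2080 - 1 = 2079: (p + p//4 - p//100 + p//400) mod 7 = (2079 + 519 - 20 + 5) mod 7 = 2583 mod 7 = 0 -> Monday (Mon=0 ... Sun=6)
Days before April (Jan-Mar): 91; April 1 index = (0 + 91) mod 7 = 0 -> Monday
First Tuesday is April 2
Tuesdays: 2, 9, 16, 23, 30

5 Tuesdays


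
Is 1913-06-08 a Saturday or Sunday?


Anchor: Jan 1, 1913. With p = 1913 - 1 = 1912: (p + p//4 - p//100 + p//400) mod 7 = (1912 + 478 - 19 + 4) mod 7 = 2375 mod 7 = 2 -> Wednesday (Mon=0 ... Sun=6)
Day of year: 159; offset = 158
Weekday index = (2 + 158) mod 7 = 6 -> Sunday
Weekend days: Saturday, Sunday

Yes


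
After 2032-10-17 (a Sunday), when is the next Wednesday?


Current: Sunday
Target: Wednesday
Days ahead: 3

Next Wednesday: 2032-10-20


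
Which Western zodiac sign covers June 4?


Date: June 4
Conventional tropical zodiac dates: Gemini from May 21 onward; Cancer starts June 21
June 4 falls within the Gemini range

Gemini


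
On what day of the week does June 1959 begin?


Target: June 1, 1959
Anchor: Jan 1, 1959. With p = 1959 - 1 = 1958: (p + p//4 - p//100 + p//400) mod 7 = (1958 + 489 - 19 + 4) mod 7 = 2432 mod 7 = 3 -> Thursday (Mon=0 ... Sun=6)
Days before June (Jan-May): 151 days
Weekday index = (3 + 151) mod 7 = 0

Monday


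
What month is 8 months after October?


October is month 10
10 + 8 = 18; wrap: 18 - 12 = 6

June


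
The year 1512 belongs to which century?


Century = (year - 1) // 100 + 1
= (1512 - 1) // 100 + 1
= 1511 // 100 + 1
= 15 + 1

16th century


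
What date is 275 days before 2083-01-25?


Start: 2083-01-25, subtract 275 days
Back 25 days from January 25 reaches December 31, 2082 -> 250 left
December 2082 has 31 days -> back to November 30, 2082 -> 219 left
November 2082 has 30 days -> back to October 31, 2082 -> 189 left
October 2082 has 31 days -> back to September 30, 2082 -> 158 left
September 2082 has 30 days -> back to August 31, 2082 -> 128 left
August 2082 has 31 days -> back to July 31, 2082 -> 97 left
July 2082 has 31 days -> back to June 30, 2082 -> 66 left
June 2082 has 30 days -> back to May 31, 2082 -> 36 left
May 2082 has 31 days -> back to April 30, 2082 -> 5 left
April 2082: 30 - 5 = 25 -> lands on April 25

Result: 2082-04-25


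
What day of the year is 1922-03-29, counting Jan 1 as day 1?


Date: March 29, 1922
Days in months 1 through 2: 59
Plus 29 days in March

Day of year: 88


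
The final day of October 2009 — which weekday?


October 2009 has 31 days
Anchor: Jan 1, 2009. With p = 2009 - 1 = 2008: (p + p//4 - p//100 + p//400) mod 7 = (2008 + 502 - 20 + 5) mod 7 = 2495 mod 7 = 3 -> Thursday (Mon=0 ... Sun=6)
Days before October (Jan-Sep): 273; October 1 index = (3 + 273) mod 7 = 3 -> Thursday
Last day offset: 31 - 1 = 30 days
Weekday index = (3 + 30) mod 7 = 5

Saturday, October 31


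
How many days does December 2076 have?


December 2076

31 days


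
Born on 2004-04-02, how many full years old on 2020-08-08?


Birth: 2004-04-02
Reference: 2020-08-08
Year difference: 2020 - 2004 = 16

16 years old


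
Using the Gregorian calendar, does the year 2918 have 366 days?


Gregorian leap year rule: divisible by 4, but not by 100, unless also by 400.
2918 is not divisible by 4 -> not a leap year

No


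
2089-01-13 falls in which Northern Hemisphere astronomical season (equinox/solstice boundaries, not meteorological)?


Date: January 13
Astronomical Winter (approx.; exact equinox/solstice day varies by year): December 21 to March 19
January 13 falls within the Winter window

Winter


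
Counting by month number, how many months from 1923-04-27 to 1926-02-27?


From April 1923 to February 1926
3 years * 12 = 36 months, minus 2 months = 34

34 months


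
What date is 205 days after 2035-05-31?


Start: 2035-05-31, add 205 days
May 31 is the last day of May 2035 -> 205 left
June 2035 has 30 days -> 175 left
July 2035 has 31 days -> 144 left
August 2035 has 31 days -> 113 left
September 2035 has 30 days -> 83 left
October 2035 has 31 days -> 52 left
November 2035 has 30 days -> 22 left
December 2035: 22 <= 31 -> lands on December 22

Result: 2035-12-22


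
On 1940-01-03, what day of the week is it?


Date: January 3, 1940
Anchor: Jan 1, 1940. With p = 1940 - 1 = 1939: (p + p//4 - p//100 + p//400) mod 7 = (1939 + 484 - 19 + 4) mod 7 = 2408 mod 7 = 0 -> Monday (Mon=0 ... Sun=6)
Days into year = 3 - 1 = 2
Weekday index = (0 + 2) mod 7 = 2

Day of the week: Wednesday


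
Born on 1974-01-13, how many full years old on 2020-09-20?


Birth: 1974-01-13
Reference: 2020-09-20
Year difference: 2020 - 1974 = 46

46 years old


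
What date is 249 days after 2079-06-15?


Start: 2079-06-15, add 249 days
June 2079 has 30 days: 30 - 15 = 15 days to June 30 -> 234 left
July 2079 has 31 days -> 203 left
August 2079 has 31 days -> 172 left
September 2079 has 30 days -> 142 left
October 2079 has 31 days -> 111 left
November 2079 has 30 days -> 81 left
December 2079 has 31 days -> 50 left
January 2080 has 31 days -> 19 left
February 2080: 19 <= 29 -> lands on February 19

Result: 2080-02-19


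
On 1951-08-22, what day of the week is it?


Date: August 22, 1951
Anchor: Jan 1, 1951. With p = 1951 - 1 = 1950: (p + p//4 - p//100 + p//400) mod 7 = (1950 + 487 - 19 + 4) mod 7 = 2422 mod 7 = 0 -> Monday (Mon=0 ... Sun=6)
Days before August (Jan-Jul): 212; offset = 212 + 22 - 1 = 233
Weekday index = (0 + 233) mod 7 = 2

Day of the week: Wednesday


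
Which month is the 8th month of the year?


Month 8 of 12

August


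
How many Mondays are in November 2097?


November 2097 has 30 days
Anchor: Jan 1, 2097. With p = 2097 - 1 = 2096: (p + p//4 - p//100 + p//400) mod 7 = (2096 + 524 - 20 + 5) mod 7 = 2605 mod 7 = 1 -> Tuesday (Mon=0 ... Sun=6)
Days before November (Jan-Oct): 304; November 1 index = (1 + 304) mod 7 = 4 -> Friday
First Monday is November 4
Mondays: 4, 11, 18, 25

4 Mondays


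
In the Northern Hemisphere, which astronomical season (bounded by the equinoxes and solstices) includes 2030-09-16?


Date: September 16
Astronomical Summer (approx.; exact equinox/solstice day varies by year): June 21 to September 21
September 16 falls within the Summer window

Summer


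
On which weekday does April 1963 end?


April 1963 has 30 days
Anchor: Jan 1, 1963. With p = 1963 - 1 = 1962: (p + p//4 - p//100 + p//400) mod 7 = (1962 + 490 - 19 + 4) mod 7 = 2437 mod 7 = 1 -> Tuesday (Mon=0 ... Sun=6)
Days before April (Jan-Mar): 90; April 1 index = (1 + 90) mod 7 = 0 -> Monday
Last day offset: 30 - 1 = 29 days
Weekday index = (0 + 29) mod 7 = 1

Tuesday, April 30


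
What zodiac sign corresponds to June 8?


Date: June 8
Conventional tropical zodiac dates: Gemini from May 21 onward; Cancer starts June 21
June 8 falls within the Gemini range

Gemini


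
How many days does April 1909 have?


April 1909

30 days


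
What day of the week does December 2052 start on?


Target: December 1, 2052
Anchor: Jan 1, 2052. With p = 2052 - 1 = 2051: (p + p//4 - p//100 + p//400) mod 7 = (2051 + 512 - 20 + 5) mod 7 = 2548 mod 7 = 0 -> Monday (Mon=0 ... Sun=6)
Days before December (Jan-Nov): 335 days
Weekday index = (0 + 335) mod 7 = 6

Sunday


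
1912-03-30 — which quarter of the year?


Month: March (month 3)
Q1: Jan-Mar, Q2: Apr-Jun, Q3: Jul-Sep, Q4: Oct-Dec

Q1


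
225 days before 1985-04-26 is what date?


Start: 1985-04-26, subtract 225 days
Back 26 days from April 26 reaches March 31, 1985 -> 199 left
March 1985 has 31 days -> back to February 28, 1985 -> 168 left
February 1985 has 28 days -> back to January 31, 1985 -> 140 left
January 1985 has 31 days -> back to December 31, 1984 -> 109 left
December 1984 has 31 days -> back to November 30, 1984 -> 78 left
November 1984 has 30 days -> back to October 31, 1984 -> 48 left
October 1984 has 31 days -> back to September 30, 1984 -> 17 left
September 1984: 30 - 17 = 13 -> lands on September 13

Result: 1984-09-13


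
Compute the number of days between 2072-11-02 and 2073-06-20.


From 2072-11-02 to 2073-06-20
2072-11-02: days before November = 31 + 29 + 31 + 30 + 31 + 30 + 31 + 31 + 30 + 31 = 305 (2072 is a leap year); day of year = 305 + 2 = 307
2073-06-20: days before June = 31 + 28 + 31 + 30 + 31 = 151 (2073 is not a leap year); day of year = 151 + 20 = 171
Rest of 2072: 366 - 307 = 59
Total = 59 + 171 = 230

230 days


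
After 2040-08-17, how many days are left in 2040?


Day of year: 230 of 366
Remaining = 366 - 230

136 days


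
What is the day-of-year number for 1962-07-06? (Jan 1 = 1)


Date: July 6, 1962
Days in months 1 through 6: 181
Plus 6 days in July

Day of year: 187


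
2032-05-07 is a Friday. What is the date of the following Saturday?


Current: Friday
Target: Saturday
Days ahead: 1

Next Saturday: 2032-05-08


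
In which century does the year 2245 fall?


Century = (year - 1) // 100 + 1
= (2245 - 1) // 100 + 1
= 2244 // 100 + 1
= 22 + 1

23rd century


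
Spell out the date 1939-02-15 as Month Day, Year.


ISO 1939-02-15 parses as year=1939, month=02, day=15
Month 2 -> February

February 15, 1939


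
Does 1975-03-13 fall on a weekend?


Anchor: Jan 1, 1975. With p = 1975 - 1 = 1974: (p + p//4 - p//100 + p//400) mod 7 = (1974 + 493 - 19 + 4) mod 7 = 2452 mod 7 = 2 -> Wednesday (Mon=0 ... Sun=6)
Day of year: 72; offset = 71
Weekday index = (2 + 71) mod 7 = 3 -> Thursday
Weekend days: Saturday, Sunday

No


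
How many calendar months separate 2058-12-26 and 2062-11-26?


From December 2058 to November 2062
4 years * 12 = 48 months, minus 1 month = 47

47 months


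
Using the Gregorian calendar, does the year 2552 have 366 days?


Gregorian leap year rule: divisible by 4, but not by 100, unless also by 400.
2552 is divisible by 4 but not 100 -> leap year

Yes


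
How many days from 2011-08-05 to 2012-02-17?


From 2011-08-05 to 2012-02-17
2011-08-05: days before August = 31 + 28 + 31 + 30 + 31 + 30 + 31 = 212 (2011 is not a leap year); day of year = 212 + 5 = 217
2012-02-17: days before February = 31; day of year = 31 + 17 = 48
Rest of 2011: 365 - 217 = 148
Total = 148 + 48 = 196

196 days


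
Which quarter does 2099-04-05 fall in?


Month: April (month 4)
Q1: Jan-Mar, Q2: Apr-Jun, Q3: Jul-Sep, Q4: Oct-Dec

Q2


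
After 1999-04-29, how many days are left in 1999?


Day of year: 119 of 365
Remaining = 365 - 119

246 days


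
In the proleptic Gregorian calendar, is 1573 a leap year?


Gregorian leap year rule: divisible by 4, but not by 100, unless also by 400.
1573 is not divisible by 4 -> not a leap year

No


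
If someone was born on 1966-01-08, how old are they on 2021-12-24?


Birth: 1966-01-08
Reference: 2021-12-24
Year difference: 2021 - 1966 = 55

55 years old


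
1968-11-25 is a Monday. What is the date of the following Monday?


Current: Monday
Target: Monday
Days ahead: 7

Next Monday: 1968-12-02


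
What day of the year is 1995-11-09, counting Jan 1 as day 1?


Date: November 9, 1995
Days in months 1 through 10: 304
Plus 9 days in November

Day of year: 313


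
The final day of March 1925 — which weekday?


March 1925 has 31 days
Anchor: Jan 1, 1925. With p = 1925 - 1 = 1924: (p + p//4 - p//100 + p//400) mod 7 = (1924 + 481 - 19 + 4) mod 7 = 2390 mod 7 = 3 -> Thursday (Mon=0 ... Sun=6)
Days before March (Jan-Feb): 59; March 1 index = (3 + 59) mod 7 = 6 -> Sunday
Last day offset: 31 - 1 = 30 days
Weekday index = (6 + 30) mod 7 = 1

Tuesday, March 31


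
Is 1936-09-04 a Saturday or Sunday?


Anchor: Jan 1, 1936. With p = 1936 - 1 = 1935: (p + p//4 - p//100 + p//400) mod 7 = (1935 + 483 - 19 + 4) mod 7 = 2403 mod 7 = 2 -> Wednesday (Mon=0 ... Sun=6)
Day of year: 248; offset = 247
Weekday index = (2 + 247) mod 7 = 4 -> Friday
Weekend days: Saturday, Sunday

No


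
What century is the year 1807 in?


Century = (year - 1) // 100 + 1
= (1807 - 1) // 100 + 1
= 1806 // 100 + 1
= 18 + 1

19th century


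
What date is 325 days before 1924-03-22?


Start: 1924-03-22, subtract 325 days
Back 22 days from March 22 reaches February 29, 1924 -> 303 left
February 1924 has 29 days -> back to January 31, 1924 -> 274 left
January 1924 has 31 days -> back to December 31, 1923 -> 243 left
December 1923 has 31 days -> back to November 30, 1923 -> 212 left
November 1923 has 30 days -> back to October 31, 1923 -> 182 left
October 1923 has 31 days -> back to September 30, 1923 -> 151 left
September 1923 has 30 days -> back to August 31, 1923 -> 121 left
August 1923 has 31 days -> back to July 31, 1923 -> 90 left
July 1923 has 31 days -> back to June 30, 1923 -> 59 left
June 1923 has 30 days -> back to May 31, 1923 -> 29 left
May 1923: 31 - 29 = 2 -> lands on May 2

Result: 1923-05-02


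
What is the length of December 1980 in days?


December 1980

31 days


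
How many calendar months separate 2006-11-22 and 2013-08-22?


From November 2006 to August 2013
7 years * 12 = 84 months, minus 3 months = 81

81 months


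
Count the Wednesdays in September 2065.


September 2065 has 30 days
Anchor: Jan 1, 2065. With p = 2065 - 1 = 2064: (p + p//4 - p//100 + p//400) mod 7 = (2064 + 516 - 20 + 5) mod 7 = 2565 mod 7 = 3 -> Thursday (Mon=0 ... Sun=6)
Days before September (Jan-Aug): 243; September 1 index = (3 + 243) mod 7 = 1 -> Tuesday
First Wednesday is September 2
Wednesdays: 2, 9, 16, 23, 30

5 Wednesdays


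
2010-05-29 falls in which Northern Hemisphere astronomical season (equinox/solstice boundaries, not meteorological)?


Date: May 29
Astronomical Spring (approx.; exact equinox/solstice day varies by year): March 20 to June 20
May 29 falls within the Spring window

Spring


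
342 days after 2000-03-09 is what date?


Start: 2000-03-09, add 342 days
March 2000 has 31 days: 31 - 9 = 22 days to March 31 -> 320 left
April 2000 has 30 days -> 290 left
May 2000 has 31 days -> 259 left
June 2000 has 30 days -> 229 left
July 2000 has 31 days -> 198 left
August 2000 has 31 days -> 167 left
September 2000 has 30 days -> 137 left
October 2000 has 31 days -> 106 left
November 2000 has 30 days -> 76 left
December 2000 has 31 days -> 45 left
January 2001 has 31 days -> 14 left
February 2001: 14 <= 28 -> lands on February 14

Result: 2001-02-14


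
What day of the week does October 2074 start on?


Target: October 1, 2074
Anchor: Jan 1, 2074. With p = 2074 - 1 = 2073: (p + p//4 - p//100 + p//400) mod 7 = (2073 + 518 - 20 + 5) mod 7 = 2576 mod 7 = 0 -> Monday (Mon=0 ... Sun=6)
Days before October (Jan-Sep): 273 days
Weekday index = (0 + 273) mod 7 = 0

Monday


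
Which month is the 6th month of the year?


Month 6 of 12

June


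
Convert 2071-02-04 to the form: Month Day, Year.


ISO 2071-02-04 parses as year=2071, month=02, day=04
Month 2 -> February

February 4, 2071


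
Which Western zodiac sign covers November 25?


Date: November 25
Conventional tropical zodiac dates: Sagittarius from November 22 onward; Capricorn starts December 22
November 25 falls within the Sagittarius range

Sagittarius


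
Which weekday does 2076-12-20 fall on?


Date: December 20, 2076
Anchor: Jan 1, 2076. With p = 2076 - 1 = 2075: (p + p//4 - p//100 + p//400) mod 7 = (2075 + 518 - 20 + 5) mod 7 = 2578 mod 7 = 2 -> Wednesday (Mon=0 ... Sun=6)
Days before December (Jan-Nov): 335; offset = 335 + 20 - 1 = 354
Weekday index = (2 + 354) mod 7 = 6

Day of the week: Sunday


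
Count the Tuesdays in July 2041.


July 2041 has 31 days
Anchor: Jan 1, 2041. With p = 2041 - 1 = 2040: (p + p//4 - p//100 + p//400) mod 7 = (2040 + 510 - 20 + 5) mod 7 = 2535 mod 7 = 1 -> Tuesday (Mon=0 ... Sun=6)
Days before July (Jan-Jun): 181; July 1 index = (1 + 181) mod 7 = 0 -> Monday
First Tuesday is July 2
Tuesdays: 2, 9, 16, 23, 30

5 Tuesdays


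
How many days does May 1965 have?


May 1965

31 days


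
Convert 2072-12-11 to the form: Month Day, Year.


ISO 2072-12-11 parses as year=2072, month=12, day=11
Month 12 -> December

December 11, 2072


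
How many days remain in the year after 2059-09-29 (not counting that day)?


Day of year: 272 of 365
Remaining = 365 - 272

93 days


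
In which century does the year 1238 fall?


Century = (year - 1) // 100 + 1
= (1238 - 1) // 100 + 1
= 1237 // 100 + 1
= 12 + 1

13th century


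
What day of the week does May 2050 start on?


Target: May 1, 2050
Anchor: Jan 1, 2050. With p = 2050 - 1 = 2049: (p + p//4 - p//100 + p//400) mod 7 = (2049 + 512 - 20 + 5) mod 7 = 2546 mod 7 = 5 -> Saturday (Mon=0 ... Sun=6)
Days before May (Jan-Apr): 120 days
Weekday index = (5 + 120) mod 7 = 6

Sunday


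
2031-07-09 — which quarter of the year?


Month: July (month 7)
Q1: Jan-Mar, Q2: Apr-Jun, Q3: Jul-Sep, Q4: Oct-Dec

Q3


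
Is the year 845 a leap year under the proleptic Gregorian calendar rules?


Gregorian leap year rule: divisible by 4, but not by 100, unless also by 400.
845 is not divisible by 4 -> not a leap year

No


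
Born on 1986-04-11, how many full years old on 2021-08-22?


Birth: 1986-04-11
Reference: 2021-08-22
Year difference: 2021 - 1986 = 35

35 years old


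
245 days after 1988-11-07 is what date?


Start: 1988-11-07, add 245 days
November 1988 has 30 days: 30 - 7 = 23 days to November 30 -> 222 left
December 1988 has 31 days -> 191 left
January 1989 has 31 days -> 160 left
February 1989 has 28 days -> 132 left
March 1989 has 31 days -> 101 left
April 1989 has 30 days -> 71 left
May 1989 has 31 days -> 40 left
June 1989 has 30 days -> 10 left
July 1989: 10 <= 31 -> lands on July 10

Result: 1989-07-10


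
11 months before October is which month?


October is month 10
10 - 11 = -1; wrap: -1 + 12 = 11

November


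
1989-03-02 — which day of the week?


Date: March 2, 1989
Anchor: Jan 1, 1989. With p = 1989 - 1 = 1988: (p + p//4 - p//100 + p//400) mod 7 = (1988 + 497 - 19 + 4) mod 7 = 2470 mod 7 = 6 -> Sunday (Mon=0 ... Sun=6)
Days before March (Jan-Feb): 59; offset = 59 + 2 - 1 = 60
Weekday index = (6 + 60) mod 7 = 3

Day of the week: Thursday


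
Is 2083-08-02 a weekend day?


Anchor: Jan 1, 2083. With p = 2083 - 1 = 2082: (p + p//4 - p//100 + p//400) mod 7 = (2082 + 520 - 20 + 5) mod 7 = 2587 mod 7 = 4 -> Friday (Mon=0 ... Sun=6)
Day of year: 214; offset = 213
Weekday index = (4 + 213) mod 7 = 0 -> Monday
Weekend days: Saturday, Sunday

No


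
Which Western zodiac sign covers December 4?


Date: December 4
Conventional tropical zodiac dates: Sagittarius from November 22 onward; Capricorn starts December 22
December 4 falls within the Sagittarius range

Sagittarius


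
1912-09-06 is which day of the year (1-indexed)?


Date: September 6, 1912
Days in months 1 through 8: 244
Plus 6 days in September

Day of year: 250


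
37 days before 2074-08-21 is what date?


Start: 2074-08-21, subtract 37 days
Back 21 days from August 21 reaches July 31, 2074 -> 16 left
July 2074: 31 - 16 = 15 -> lands on July 15

Result: 2074-07-15


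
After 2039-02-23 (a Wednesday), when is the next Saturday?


Current: Wednesday
Target: Saturday
Days ahead: 3

Next Saturday: 2039-02-26


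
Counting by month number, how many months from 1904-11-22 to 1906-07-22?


From November 1904 to July 1906
2 years * 12 = 24 months, minus 4 months = 20

20 months


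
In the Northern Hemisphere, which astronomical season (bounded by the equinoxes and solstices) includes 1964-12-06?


Date: December 6
Astronomical Autumn (approx.; exact equinox/solstice day varies by year): September 22 to December 20
December 6 falls within the Autumn window

Autumn


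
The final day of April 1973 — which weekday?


April 1973 has 30 days
Anchor: Jan 1, 1973. With p = 1973 - 1 = 1972: (p + p//4 - p//100 + p//400) mod 7 = (1972 + 493 - 19 + 4) mod 7 = 2450 mod 7 = 0 -> Monday (Mon=0 ... Sun=6)
Days before April (Jan-Mar): 90; April 1 index = (0 + 90) mod 7 = 6 -> Sunday
Last day offset: 30 - 1 = 29 days
Weekday index = (6 + 29) mod 7 = 0

Monday, April 30


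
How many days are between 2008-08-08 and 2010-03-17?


From 2008-08-08 to 2010-03-17
2008-08-08: days before August = 31 + 29 + 31 + 30 + 31 + 30 + 31 = 213 (2008 is a leap year); day of year = 213 + 8 = 221
2010-03-17: days before March = 31 + 28 = 59 (2010 is not a leap year); day of year = 59 + 17 = 76
Rest of 2008: 366 - 221 = 145
Full years 2009 (365): 365
Total = 145 + 365 + 76 = 586

586 days


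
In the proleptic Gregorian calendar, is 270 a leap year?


Gregorian leap year rule: divisible by 4, but not by 100, unless also by 400.
270 is not divisible by 4 -> not a leap year

No


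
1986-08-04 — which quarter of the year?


Month: August (month 8)
Q1: Jan-Mar, Q2: Apr-Jun, Q3: Jul-Sep, Q4: Oct-Dec

Q3


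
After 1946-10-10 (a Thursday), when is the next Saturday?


Current: Thursday
Target: Saturday
Days ahead: 2

Next Saturday: 1946-10-12


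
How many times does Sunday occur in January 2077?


January 2077 has 31 days
Anchor: Jan 1, 2077. With p = 2077 - 1 = 2076: (p + p//4 - p//100 + p//400) mod 7 = (2076 + 519 - 20 + 5) mod 7 = 2580 mod 7 = 4 -> Friday (Mon=0 ... Sun=6)
January 1 is the anchor itself -> Friday
First Sunday is January 3
Sundays: 3, 10, 17, 24, 31

5 Sundays


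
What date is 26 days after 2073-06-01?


Start: 2073-06-01, add 26 days
June 2073 has 30 days; 1 + 26 = 27 stays within June

Result: 2073-06-27


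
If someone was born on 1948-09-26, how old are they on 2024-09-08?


Birth: 1948-09-26
Reference: 2024-09-08
Year difference: 2024 - 1948 = 76
Birthday not yet reached in 2024, subtract 1

75 years old


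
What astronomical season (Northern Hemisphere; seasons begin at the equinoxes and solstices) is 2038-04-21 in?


Date: April 21
Astronomical Spring (approx.; exact equinox/solstice day varies by year): March 20 to June 20
April 21 falls within the Spring window

Spring


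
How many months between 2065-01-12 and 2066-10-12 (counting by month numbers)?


From January 2065 to October 2066
1 year * 12 = 12 months, plus 9 months = 21

21 months


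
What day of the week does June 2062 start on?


Target: June 1, 2062
Anchor: Jan 1, 2062. With p = 2062 - 1 = 2061: (p + p//4 - p//100 + p//400) mod 7 = (2061 + 515 - 20 + 5) mod 7 = 2561 mod 7 = 6 -> Sunday (Mon=0 ... Sun=6)
Days before June (Jan-May): 151 days
Weekday index = (6 + 151) mod 7 = 3

Thursday


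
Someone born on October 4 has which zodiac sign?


Date: October 4
Conventional tropical zodiac dates: Libra from September 23 onward; Scorpio starts October 23
October 4 falls within the Libra range

Libra


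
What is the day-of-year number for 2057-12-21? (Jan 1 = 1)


Date: December 21, 2057
Days in months 1 through 11: 334
Plus 21 days in December

Day of year: 355


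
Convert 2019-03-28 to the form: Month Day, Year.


ISO 2019-03-28 parses as year=2019, month=03, day=28
Month 3 -> March

March 28, 2019


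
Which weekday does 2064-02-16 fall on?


Date: February 16, 2064
Anchor: Jan 1, 2064. With p = 2064 - 1 = 2063: (p + p//4 - p//100 + p//400) mod 7 = (2063 + 515 - 20 + 5) mod 7 = 2563 mod 7 = 1 -> Tuesday (Mon=0 ... Sun=6)
Days before February (Jan): 31; offset = 31 + 16 - 1 = 46
Weekday index = (1 + 46) mod 7 = 5

Day of the week: Saturday


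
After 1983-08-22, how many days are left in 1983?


Day of year: 234 of 365
Remaining = 365 - 234

131 days


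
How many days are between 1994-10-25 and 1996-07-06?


From 1994-10-25 to 1996-07-06
1994-10-25: days before October = 31 + 28 + 31 + 30 + 31 + 30 + 31 + 31 + 30 = 273 (1994 is not a leap year); day of year = 273 + 25 = 298
1996-07-06: days before July = 31 + 29 + 31 + 30 + 31 + 30 = 182 (1996 is a leap year); day of year = 182 + 6 = 188
Rest of 1994: 365 - 298 = 67
Full years 1995 (365): 365
Total = 67 + 365 + 188 = 620

620 days


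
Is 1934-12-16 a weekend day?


Anchor: Jan 1, 1934. With p = 1934 - 1 = 1933: (p + p//4 - p//100 + p//400) mod 7 = (1933 + 483 - 19 + 4) mod 7 = 2401 mod 7 = 0 -> Monday (Mon=0 ... Sun=6)
Day of year: 350; offset = 349
Weekday index = (0 + 349) mod 7 = 6 -> Sunday
Weekend days: Saturday, Sunday

Yes


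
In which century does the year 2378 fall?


Century = (year - 1) // 100 + 1
= (2378 - 1) // 100 + 1
= 2377 // 100 + 1
= 23 + 1

24th century


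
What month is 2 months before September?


September is month 9
9 - 2 = 7

July


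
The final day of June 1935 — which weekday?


June 1935 has 30 days
Anchor: Jan 1, 1935. With p = 1935 - 1 = 1934: (p + p//4 - p//100 + p//400) mod 7 = (1934 + 483 - 19 + 4) mod 7 = 2402 mod 7 = 1 -> Tuesday (Mon=0 ... Sun=6)
Days before June (Jan-May): 151; June 1 index = (1 + 151) mod 7 = 5 -> Saturday
Last day offset: 30 - 1 = 29 days
Weekday index = (5 + 29) mod 7 = 6

Sunday, June 30


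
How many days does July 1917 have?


July 1917

31 days


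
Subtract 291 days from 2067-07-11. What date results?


Start: 2067-07-11, subtract 291 days
Back 11 days from July 11 reaches June 30, 2067 -> 280 left
June 2067 has 30 days -> back to May 31, 2067 -> 250 left
May 2067 has 31 days -> back to April 30, 2067 -> 219 left
April 2067 has 30 days -> back to March 31, 2067 -> 189 left
March 2067 has 31 days -> back to February 28, 2067 -> 158 left
February 2067 has 28 days -> back to January 31, 2067 -> 130 left
January 2067 has 31 days -> back to December 31, 2066 -> 99 left
December 2066 has 31 days -> back to November 30, 2066 -> 68 left
November 2066 has 30 days -> back to October 31, 2066 -> 38 left
October 2066 has 31 days -> back to September 30, 2066 -> 7 left
September 2066: 30 - 7 = 23 -> lands on September 23

Result: 2066-09-23


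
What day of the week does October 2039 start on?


Target: October 1, 2039
Anchor: Jan 1, 2039. With p = 2039 - 1 = 2038: (p + p//4 - p//100 + p//400) mod 7 = (2038 + 509 - 20 + 5) mod 7 = 2532 mod 7 = 5 -> Saturday (Mon=0 ... Sun=6)
Days before October (Jan-Sep): 273 days
Weekday index = (5 + 273) mod 7 = 5

Saturday


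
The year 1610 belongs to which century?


Century = (year - 1) // 100 + 1
= (1610 - 1) // 100 + 1
= 1609 // 100 + 1
= 16 + 1

17th century


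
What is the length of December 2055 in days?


December 2055

31 days


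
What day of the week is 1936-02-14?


Date: February 14, 1936
Anchor: Jan 1, 1936. With p = 1936 - 1 = 1935: (p + p//4 - p//100 + p//400) mod 7 = (1935 + 483 - 19 + 4) mod 7 = 2403 mod 7 = 2 -> Wednesday (Mon=0 ... Sun=6)
Days before February (Jan): 31; offset = 31 + 14 - 1 = 44
Weekday index = (2 + 44) mod 7 = 4

Day of the week: Friday


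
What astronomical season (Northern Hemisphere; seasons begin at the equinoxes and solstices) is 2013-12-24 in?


Date: December 24
Astronomical Winter (approx.; exact equinox/solstice day varies by year): December 21 to March 19
December 24 falls within the Winter window

Winter


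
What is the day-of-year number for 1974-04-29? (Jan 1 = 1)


Date: April 29, 1974
Days in months 1 through 3: 90
Plus 29 days in April

Day of year: 119


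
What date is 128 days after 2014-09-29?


Start: 2014-09-29, add 128 days
September 2014 has 30 days: 30 - 29 = 1 day to September 30 -> 127 left
October 2014 has 31 days -> 96 left
November 2014 has 30 days -> 66 left
December 2014 has 31 days -> 35 left
January 2015 has 31 days -> 4 left
February 2015: 4 <= 28 -> lands on February 4

Result: 2015-02-04


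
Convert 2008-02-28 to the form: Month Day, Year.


ISO 2008-02-28 parses as year=2008, month=02, day=28
Month 2 -> February

February 28, 2008


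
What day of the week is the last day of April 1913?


April 1913 has 30 days
Anchor: Jan 1, 1913. With p = 1913 - 1 = 1912: (p + p//4 - p//100 + p//400) mod 7 = (1912 + 478 - 19 + 4) mod 7 = 2375 mod 7 = 2 -> Wednesday (Mon=0 ... Sun=6)
Days before April (Jan-Mar): 90; April 1 index = (2 + 90) mod 7 = 1 -> Tuesday
Last day offset: 30 - 1 = 29 days
Weekday index = (1 + 29) mod 7 = 2

Wednesday, April 30


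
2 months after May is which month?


May is month 5
5 + 2 = 7

July


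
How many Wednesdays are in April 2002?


April 2002 has 30 days
Anchor: Jan 1, 2002. With p = 2002 - 1 = 2001: (p + p//4 - p//100 + p//400) mod 7 = (2001 + 500 - 20 + 5) mod 7 = 2486 mod 7 = 1 -> Tuesday (Mon=0 ... Sun=6)
Days before April (Jan-Mar): 90; April 1 index = (1 + 90) mod 7 = 0 -> Monday
First Wednesday is April 3
Wednesdays: 3, 10, 17, 24

4 Wednesdays


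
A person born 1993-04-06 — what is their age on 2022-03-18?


Birth: 1993-04-06
Reference: 2022-03-18
Year difference: 2022 - 1993 = 29
Birthday not yet reached in 2022, subtract 1

28 years old


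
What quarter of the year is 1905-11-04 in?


Month: November (month 11)
Q1: Jan-Mar, Q2: Apr-Jun, Q3: Jul-Sep, Q4: Oct-Dec

Q4


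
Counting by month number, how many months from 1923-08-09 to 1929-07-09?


From August 1923 to July 1929
6 years * 12 = 72 months, minus 1 month = 71

71 months


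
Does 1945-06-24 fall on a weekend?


Anchor: Jan 1, 1945. With p = 1945 - 1 = 1944: (p + p//4 - p//100 + p//400) mod 7 = (1944 + 486 - 19 + 4) mod 7 = 2415 mod 7 = 0 -> Monday (Mon=0 ... Sun=6)
Day of year: 175; offset = 174
Weekday index = (0 + 174) mod 7 = 6 -> Sunday
Weekend days: Saturday, Sunday

Yes


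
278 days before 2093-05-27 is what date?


Start: 2093-05-27, subtract 278 days
Back 27 days from May 27 reaches April 30, 2093 -> 251 left
April 2093 has 30 days -> back to March 31, 2093 -> 221 left
March 2093 has 31 days -> back to February 28, 2093 -> 190 left
February 2093 has 28 days -> back to January 31, 2093 -> 162 left
January 2093 has 31 days -> back to December 31, 2092 -> 131 left
December 2092 has 31 days -> back to November 30, 2092 -> 100 left
November 2092 has 30 days -> back to October 31, 2092 -> 70 left
October 2092 has 31 days -> back to September 30, 2092 -> 39 left
September 2092 has 30 days -> back to August 31, 2092 -> 9 left
August 2092: 31 - 9 = 22 -> lands on August 22

Result: 2092-08-22


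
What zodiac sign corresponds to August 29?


Date: August 29
Conventional tropical zodiac dates: Virgo from August 23 onward; Libra starts September 23
August 29 falls within the Virgo range

Virgo


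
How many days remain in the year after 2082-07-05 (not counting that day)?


Day of year: 186 of 365
Remaining = 365 - 186

179 days


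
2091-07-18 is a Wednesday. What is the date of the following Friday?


Current: Wednesday
Target: Friday
Days ahead: 2

Next Friday: 2091-07-20


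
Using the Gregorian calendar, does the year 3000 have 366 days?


Gregorian leap year rule: divisible by 4, but not by 100, unless also by 400.
3000 is divisible by 100 but not 400 -> not a leap year

No


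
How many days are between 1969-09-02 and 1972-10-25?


From 1969-09-02 to 1972-10-25
1969-09-02: days before September = 31 + 28 + 31 + 30 + 31 + 30 + 31 + 31 = 243 (1969 is not a leap year); day of year = 243 + 2 = 245
1972-10-25: days before October = 31 + 29 + 31 + 30 + 31 + 30 + 31 + 31 + 30 = 274 (1972 is a leap year); day of year = 274 + 25 = 299
Rest of 1969: 365 - 245 = 120
Full years 1970 (365), 1971 (365): 730
Total = 120 + 730 + 299 = 1149

1149 days


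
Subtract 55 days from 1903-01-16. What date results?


Start: 1903-01-16, subtract 55 days
Back 16 days from January 16 reaches December 31, 1902 -> 39 left
December 1902 has 31 days -> back to November 30, 1902 -> 8 left
November 1902: 30 - 8 = 22 -> lands on November 22

Result: 1902-11-22


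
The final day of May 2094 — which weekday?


May 2094 has 31 days
Anchor: Jan 1, 2094. With p = 2094 - 1 = 2093: (p + p//4 - p//100 + p//400) mod 7 = (2093 + 523 - 20 + 5) mod 7 = 2601 mod 7 = 4 -> Friday (Mon=0 ... Sun=6)
Days before May (Jan-Apr): 120; May 1 index = (4 + 120) mod 7 = 5 -> Saturday
Last day offset: 31 - 1 = 30 days
Weekday index = (5 + 30) mod 7 = 0

Monday, May 31


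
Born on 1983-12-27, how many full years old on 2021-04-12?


Birth: 1983-12-27
Reference: 2021-04-12
Year difference: 2021 - 1983 = 38
Birthday not yet reached in 2021, subtract 1

37 years old


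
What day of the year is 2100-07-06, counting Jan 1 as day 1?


Date: July 6, 2100
Days in months 1 through 6: 181
Plus 6 days in July

Day of year: 187


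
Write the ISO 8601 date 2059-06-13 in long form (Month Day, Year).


ISO 2059-06-13 parses as year=2059, month=06, day=13
Month 6 -> June

June 13, 2059


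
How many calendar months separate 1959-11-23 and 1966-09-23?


From November 1959 to September 1966
7 years * 12 = 84 months, minus 2 months = 82

82 months


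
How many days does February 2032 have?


February 2032 (leap year: yes)

29 days


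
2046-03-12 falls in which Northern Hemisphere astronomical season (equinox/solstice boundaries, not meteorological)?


Date: March 12
Astronomical Winter (approx.; exact equinox/solstice day varies by year): December 21 to March 19
March 12 falls within the Winter window

Winter


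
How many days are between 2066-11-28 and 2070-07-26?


From 2066-11-28 to 2070-07-26
2066-11-28: days before November = 31 + 28 + 31 + 30 + 31 + 30 + 31 + 31 + 30 + 31 = 304 (2066 is not a leap year); day of year = 304 + 28 = 332
2070-07-26: days before July = 31 + 28 + 31 + 30 + 31 + 30 = 181 (2070 is not a leap year); day of year = 181 + 26 = 207
Rest of 2066: 365 - 332 = 33
Full years 2067 (365), 2068 (366), 2069 (365): 1096
Total = 33 + 1096 + 207 = 1336

1336 days


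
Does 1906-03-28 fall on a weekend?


Anchor: Jan 1, 1906. With p = 1906 - 1 = 1905: (p + p//4 - p//100 + p//400) mod 7 = (1905 + 476 - 19 + 4) mod 7 = 2366 mod 7 = 0 -> Monday (Mon=0 ... Sun=6)
Day of year: 87; offset = 86
Weekday index = (0 + 86) mod 7 = 2 -> Wednesday
Weekend days: Saturday, Sunday

No


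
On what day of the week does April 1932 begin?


Target: April 1, 1932
Anchor: Jan 1, 1932. With p = 1932 - 1 = 1931: (p + p//4 - p//100 + p//400) mod 7 = (1931 + 482 - 19 + 4) mod 7 = 2398 mod 7 = 4 -> Friday (Mon=0 ... Sun=6)
Days before April (Jan-Mar): 91 days
Weekday index = (4 + 91) mod 7 = 4

Friday


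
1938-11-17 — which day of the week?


Date: November 17, 1938
Anchor: Jan 1, 1938. With p = 1938 - 1 = 1937: (p + p//4 - p//100 + p//400) mod 7 = (1937 + 484 - 19 + 4) mod 7 = 2406 mod 7 = 5 -> Saturday (Mon=0 ... Sun=6)
Days before November (Jan-Oct): 304; offset = 304 + 17 - 1 = 320
Weekday index = (5 + 320) mod 7 = 3

Day of the week: Thursday


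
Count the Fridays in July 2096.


July 2096 has 31 days
Anchor: Jan 1, 2096. With p = 2096 - 1 = 2095: (p + p//4 - p//100 + p//400) mod 7 = (2095 + 523 - 20 + 5) mod 7 = 2603 mod 7 = 6 -> Sunday (Mon=0 ... Sun=6)
Days before July (Jan-Jun): 182; July 1 index = (6 + 182) mod 7 = 6 -> Sunday
First Friday is July 6
Fridays: 6, 13, 20, 27

4 Fridays


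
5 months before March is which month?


March is month 3
3 - 5 = -2; wrap: -2 + 12 = 10

October


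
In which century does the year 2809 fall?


Century = (year - 1) // 100 + 1
= (2809 - 1) // 100 + 1
= 2808 // 100 + 1
= 28 + 1

29th century


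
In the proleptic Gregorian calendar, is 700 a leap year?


Gregorian leap year rule: divisible by 4, but not by 100, unless also by 400.
700 is divisible by 100 but not 400 -> not a leap year

No


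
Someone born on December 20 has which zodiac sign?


Date: December 20
Conventional tropical zodiac dates: Sagittarius from November 22 onward; Capricorn starts December 22
December 20 falls within the Sagittarius range

Sagittarius


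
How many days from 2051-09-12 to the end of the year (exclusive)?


Day of year: 255 of 365
Remaining = 365 - 255

110 days


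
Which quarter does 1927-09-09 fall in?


Month: September (month 9)
Q1: Jan-Mar, Q2: Apr-Jun, Q3: Jul-Sep, Q4: Oct-Dec

Q3


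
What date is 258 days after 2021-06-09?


Start: 2021-06-09, add 258 days
June 2021 has 30 days: 30 - 9 = 21 days to June 30 -> 237 left
July 2021 has 31 days -> 206 left
August 2021 has 31 days -> 175 left
September 2021 has 30 days -> 145 left
October 2021 has 31 days -> 114 left
November 2021 has 30 days -> 84 left
December 2021 has 31 days -> 53 left
January 2022 has 31 days -> 22 left
February 2022: 22 <= 28 -> lands on February 22

Result: 2022-02-22


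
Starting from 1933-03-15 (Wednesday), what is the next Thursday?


Current: Wednesday
Target: Thursday
Days ahead: 1

Next Thursday: 1933-03-16


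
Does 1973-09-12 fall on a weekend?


Anchor: Jan 1, 1973. With p = 1973 - 1 = 1972: (p + p//4 - p//100 + p//400) mod 7 = (1972 + 493 - 19 + 4) mod 7 = 2450 mod 7 = 0 -> Monday (Mon=0 ... Sun=6)
Day of year: 255; offset = 254
Weekday index = (0 + 254) mod 7 = 2 -> Wednesday
Weekend days: Saturday, Sunday

No


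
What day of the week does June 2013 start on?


Target: June 1, 2013
Anchor: Jan 1, 2013. With p = 2013 - 1 = 2012: (p + p//4 - p//100 + p//400) mod 7 = (2012 + 503 - 20 + 5) mod 7 = 2500 mod 7 = 1 -> Tuesday (Mon=0 ... Sun=6)
Days before June (Jan-May): 151 days
Weekday index = (1 + 151) mod 7 = 5

Saturday


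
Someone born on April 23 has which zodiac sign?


Date: April 23
Conventional tropical zodiac dates: Taurus from April 20 onward; Gemini starts May 21
April 23 falls within the Taurus range

Taurus


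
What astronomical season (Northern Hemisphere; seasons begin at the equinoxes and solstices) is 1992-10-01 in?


Date: October 1
Astronomical Autumn (approx.; exact equinox/solstice day varies by year): September 22 to December 20
October 1 falls within the Autumn window

Autumn
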